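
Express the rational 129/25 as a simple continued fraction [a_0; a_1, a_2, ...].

Run the Euclidean algorithm on 129 and 25; the successive quotients are the partial quotients a_0, a_1, ... (each step inverts the fractional part left over by the previous one):
  129 = 5*25 + 4, so a_0 = 5.
  25 = 6*4 + 1, so a_1 = 6.
  4 = 4*1 + 0, so a_2 = 4.
The remainder reaches 0 after 3 divisions, so the expansion has 3 partial quotients, read off in order.

[5; 6, 4]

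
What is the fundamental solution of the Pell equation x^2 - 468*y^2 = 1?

First expand sqrt(468) as a continued fraction. With x_i = (sqrt(468) + m_i)/d_i and (m_0, d_0) = (0, 1): a_0 = floor(sqrt(468)) = 21, since 21^2 = 441 <= 468 < 484 = 22^2.
Iterate m_{i+1} = d_i*a_i - m_i, d_{i+1} = (468 - m_{i+1}^2)/d_i, a_{i+1} = floor((a_0 + m_{i+1})/d_{i+1}):
  m_1 = 1*21 - 0 = 21, d_1 = (468 - 21^2)/1 = 27/1 = 27, a_1 = floor((21 + 21)/27) = 1.
  m_2 = 27*1 - 21 = 6, d_2 = (468 - 6^2)/27 = 432/27 = 16, a_2 = floor((21 + 6)/16) = 1.
  m_3 = 16*1 - 6 = 10, d_3 = (468 - 10^2)/16 = 368/16 = 23, a_3 = floor((21 + 10)/23) = 1.
  m_4 = 23*1 - 10 = 13, d_4 = (468 - 13^2)/23 = 299/23 = 13, a_4 = floor((21 + 13)/13) = 2.
  m_5 = 13*2 - 13 = 13, d_5 = (468 - 13^2)/13 = 299/13 = 23, a_5 = floor((21 + 13)/23) = 1.
  m_6 = 23*1 - 13 = 10, d_6 = (468 - 10^2)/23 = 368/23 = 16, a_6 = floor((21 + 10)/16) = 1.
  m_7 = 16*1 - 10 = 6, d_7 = (468 - 6^2)/16 = 432/16 = 27, a_7 = floor((21 + 6)/27) = 1.
  m_8 = 27*1 - 6 = 21, d_8 = (468 - 21^2)/27 = 27/27 = 1, a_8 = floor((21 + 21)/1) = 42.
  m_9 = 1*42 - 21 = 21, d_9 = (468 - 21^2)/1 = 27/1 = 27: (m_9, d_9) = (m_1, d_1) = (21, 27), so from here the quotients repeat a_1, ..., a_8; the period length is 8.
So sqrt(468) = [21; (1, 1, 1, 2, 1, 1, 1, 42)] with period length k = 8.
k is even, so the fundamental solution of x^2 - 468y^2 = 1 is (p_{k-1}, q_{k-1}) = (p_7, q_7); compute convergents through index 7.
Convergents (p_i = a_i*p_{i-1} + p_{i-2}, q_i = a_i*q_{i-1} + q_{i-2} with p_{-2}=0, p_{-1}=1, q_{-2}=1, q_{-1}=0):
  i=0: a_0=21, p_0 = 21*1 + 0 = 21, q_0 = 21*0 + 1 = 1.
  i=1: a_1=1, p_1 = 1*21 + 1 = 22, q_1 = 1*1 + 0 = 1.
  i=2: a_2=1, p_2 = 1*22 + 21 = 43, q_2 = 1*1 + 1 = 2.
  i=3: a_3=1, p_3 = 1*43 + 22 = 65, q_3 = 1*2 + 1 = 3.
  i=4: a_4=2, p_4 = 2*65 + 43 = 173, q_4 = 2*3 + 2 = 8.
  i=5: a_5=1, p_5 = 1*173 + 65 = 238, q_5 = 1*8 + 3 = 11.
  i=6: a_6=1, p_6 = 1*238 + 173 = 411, q_6 = 1*11 + 8 = 19.
  i=7: a_7=1, p_7 = 1*411 + 238 = 649, q_7 = 1*19 + 11 = 30.
Check: 649^2 - 468*30^2 = 421201 - 421200 = 1, so (x, y) = (649, 30) solves the equation, and by the theorem it is the least positive solution.

(x, y) = (649, 30)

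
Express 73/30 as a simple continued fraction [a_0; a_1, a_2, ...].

Run the Euclidean algorithm on 73 and 30; the successive quotients are the partial quotients a_0, a_1, ... (each step inverts the fractional part left over by the previous one):
  73 = 2*30 + 13, so a_0 = 2.
  30 = 2*13 + 4, so a_1 = 2.
  13 = 3*4 + 1, so a_2 = 3.
  4 = 4*1 + 0, so a_3 = 4.
The remainder reaches 0 after 4 divisions, so the expansion has 4 partial quotients, read off in order.

[2; 2, 3, 4]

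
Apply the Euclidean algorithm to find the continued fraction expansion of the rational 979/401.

[2; 2, 3, 1, 3, 3, 1, 2]

Run the Euclidean algorithm on 979 and 401; the successive quotients are the partial quotients a_0, a_1, ... (each step inverts the fractional part left over by the previous one):
  979 = 2*401 + 177, so a_0 = 2.
  401 = 2*177 + 47, so a_1 = 2.
  177 = 3*47 + 36, so a_2 = 3.
  47 = 1*36 + 11, so a_3 = 1.
  36 = 3*11 + 3, so a_4 = 3.
  11 = 3*3 + 2, so a_5 = 3.
  3 = 1*2 + 1, so a_6 = 1.
  2 = 2*1 + 0, so a_7 = 2.
The remainder reaches 0 after 8 divisions, so the expansion has 8 partial quotients, read off in order.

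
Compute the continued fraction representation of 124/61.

Run the Euclidean algorithm on 124 and 61; the successive quotients are the partial quotients a_0, a_1, ... (each step inverts the fractional part left over by the previous one):
  124 = 2*61 + 2, so a_0 = 2.
  61 = 30*2 + 1, so a_1 = 30.
  2 = 2*1 + 0, so a_2 = 2.
The remainder reaches 0 after 3 divisions, so the expansion has 3 partial quotients, read off in order.

[2; 30, 2]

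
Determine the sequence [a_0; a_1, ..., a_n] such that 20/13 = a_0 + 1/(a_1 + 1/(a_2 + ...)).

[1; 1, 1, 6]

Run the Euclidean algorithm on 20 and 13; the successive quotients are the partial quotients a_0, a_1, ... (each step inverts the fractional part left over by the previous one):
  20 = 1*13 + 7, so a_0 = 1.
  13 = 1*7 + 6, so a_1 = 1.
  7 = 1*6 + 1, so a_2 = 1.
  6 = 6*1 + 0, so a_3 = 6.
The remainder reaches 0 after 4 divisions, so the expansion has 4 partial quotients, read off in order.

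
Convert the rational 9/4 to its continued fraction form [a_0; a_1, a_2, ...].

[2; 4]

Run the Euclidean algorithm on 9 and 4; the successive quotients are the partial quotients a_0, a_1, ... (each step inverts the fractional part left over by the previous one):
  9 = 2*4 + 1, so a_0 = 2.
  4 = 4*1 + 0, so a_1 = 4.
The remainder reaches 0 after 2 divisions, so the expansion has 2 partial quotients, read off in order.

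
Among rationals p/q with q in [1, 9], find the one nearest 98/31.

Expand x = 98/31 as a continued fraction with the Euclidean algorithm:
  98 = 3*31 + 5, so a_0 = 3.
  31 = 6*5 + 1, so a_1 = 6.
  5 = 5*1 + 0, so a_2 = 5.
so x = [3; 6, 5].
Convergents (p_i = a_i*p_{i-1} + p_{i-2}, q_i = a_i*q_{i-1} + q_{i-2} with p_{-2}=0, p_{-1}=1, q_{-2}=1, q_{-1}=0), until the denominator exceeds 9:
  i=0: a_0=3, p_0 = 3*1 + 0 = 3, q_0 = 3*0 + 1 = 1.
  i=1: a_1=6, p_1 = 6*3 + 1 = 19, q_1 = 6*1 + 0 = 6.
  i=2: a_2=5, p_2 = 5*19 + 3 = 98, q_2 = 5*6 + 1 = 31.
q_2 = 31 > 9, so the last convergent with denominator <= 9 is p_1/q_1 = 19/6.
The closest fraction with denominator <= 9 is either p_1/q_1 or the intermediate fraction (k*p_1 + p_0)/(k*q_1 + q_0) with the largest k >= 1 whose denominator stays <= 9; these approach x as k grows, and every other convergent or intermediate fraction in range is farther away.
Largest k: floor((9 - q_0)/q_1) = floor((9 - 1)/6) = 1.
That gives (1*19 + 3)/(1*6 + 1) = 22/7.
Compare the errors: |x - 19/6| = |98*6 - 19*31|/(31*6) = 1/186, and |x - 22/7| = |98*7 - 22*31|/(31*7) = 4/217.
Cross-multiplying, 1*217 = 217 < 744 = 4*186, so 1/186 is smaller: the convergent 19/6 is closer to x than 22/7.

19/6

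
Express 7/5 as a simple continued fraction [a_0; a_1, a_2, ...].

Run the Euclidean algorithm on 7 and 5; the successive quotients are the partial quotients a_0, a_1, ... (each step inverts the fractional part left over by the previous one):
  7 = 1*5 + 2, so a_0 = 1.
  5 = 2*2 + 1, so a_1 = 2.
  2 = 2*1 + 0, so a_2 = 2.
The remainder reaches 0 after 3 divisions, so the expansion has 3 partial quotients, read off in order.

[1; 2, 2]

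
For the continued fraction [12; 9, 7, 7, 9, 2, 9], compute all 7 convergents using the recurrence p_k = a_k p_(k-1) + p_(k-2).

Using the convergent recurrence p_i = a_i*p_{i-1} + p_{i-2}, q_i = a_i*q_{i-1} + q_{i-2} with p_{-2}=0, p_{-1}=1, q_{-2}=1, q_{-1}=0:
  i=0: a_0=12, p_0 = 12*1 + 0 = 12, q_0 = 12*0 + 1 = 1.
  i=1: a_1=9, p_1 = 9*12 + 1 = 109, q_1 = 9*1 + 0 = 9.
  i=2: a_2=7, p_2 = 7*109 + 12 = 775, q_2 = 7*9 + 1 = 64.
  i=3: a_3=7, p_3 = 7*775 + 109 = 5534, q_3 = 7*64 + 9 = 457.
  i=4: a_4=9, p_4 = 9*5534 + 775 = 50581, q_4 = 9*457 + 64 = 4177.
  i=5: a_5=2, p_5 = 2*50581 + 5534 = 106696, q_5 = 2*4177 + 457 = 8811.
  i=6: a_6=9, p_6 = 9*106696 + 50581 = 1010845, q_6 = 9*8811 + 4177 = 83476.

12/1, 109/9, 775/64, 5534/457, 50581/4177, 106696/8811, 1010845/83476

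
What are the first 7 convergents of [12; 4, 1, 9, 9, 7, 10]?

Using the convergent recurrence p_i = a_i*p_{i-1} + p_{i-2}, q_i = a_i*q_{i-1} + q_{i-2} with p_{-2}=0, p_{-1}=1, q_{-2}=1, q_{-1}=0:
  i=0: a_0=12, p_0 = 12*1 + 0 = 12, q_0 = 12*0 + 1 = 1.
  i=1: a_1=4, p_1 = 4*12 + 1 = 49, q_1 = 4*1 + 0 = 4.
  i=2: a_2=1, p_2 = 1*49 + 12 = 61, q_2 = 1*4 + 1 = 5.
  i=3: a_3=9, p_3 = 9*61 + 49 = 598, q_3 = 9*5 + 4 = 49.
  i=4: a_4=9, p_4 = 9*598 + 61 = 5443, q_4 = 9*49 + 5 = 446.
  i=5: a_5=7, p_5 = 7*5443 + 598 = 38699, q_5 = 7*446 + 49 = 3171.
  i=6: a_6=10, p_6 = 10*38699 + 5443 = 392433, q_6 = 10*3171 + 446 = 32156.

12/1, 49/4, 61/5, 598/49, 5443/446, 38699/3171, 392433/32156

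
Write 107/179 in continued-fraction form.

[0; 1, 1, 2, 17, 2]

Run the Euclidean algorithm on 107 and 179; the successive quotients are the partial quotients a_0, a_1, ... (each step inverts the fractional part left over by the previous one):
  107 = 0*179 + 107, so a_0 = 0.
  179 = 1*107 + 72, so a_1 = 1.
  107 = 1*72 + 35, so a_2 = 1.
  72 = 2*35 + 2, so a_3 = 2.
  35 = 17*2 + 1, so a_4 = 17.
  2 = 2*1 + 0, so a_5 = 2.
The remainder reaches 0 after 6 divisions, so the expansion has 6 partial quotients, read off in order.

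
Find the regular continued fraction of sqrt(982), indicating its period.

Write x_i = (sqrt(982) + m_i)/d_i with (m_0, d_0) = (0, 1). a_0 = floor(sqrt(982)) = 31, since 31^2 = 961 <= 982 < 1024 = 32^2.
Iterate m_{i+1} = d_i*a_i - m_i, d_{i+1} = (982 - m_{i+1}^2)/d_i, a_{i+1} = floor((a_0 + m_{i+1})/d_{i+1}):
  m_1 = 1*31 - 0 = 31, d_1 = (982 - 31^2)/1 = 21/1 = 21, a_1 = floor((31 + 31)/21) = 2.
  m_2 = 21*2 - 31 = 11, d_2 = (982 - 11^2)/21 = 861/21 = 41, a_2 = floor((31 + 11)/41) = 1.
  m_3 = 41*1 - 11 = 30, d_3 = (982 - 30^2)/41 = 82/41 = 2, a_3 = floor((31 + 30)/2) = 30.
  m_4 = 2*30 - 30 = 30, d_4 = (982 - 30^2)/2 = 82/2 = 41, a_4 = floor((31 + 30)/41) = 1.
  m_5 = 41*1 - 30 = 11, d_5 = (982 - 11^2)/41 = 861/41 = 21, a_5 = floor((31 + 11)/21) = 2.
  m_6 = 21*2 - 11 = 31, d_6 = (982 - 31^2)/21 = 21/21 = 1, a_6 = floor((31 + 31)/1) = 62.
  m_7 = 1*62 - 31 = 31, d_7 = (982 - 31^2)/1 = 21/1 = 21: (m_7, d_7) = (m_1, d_1) = (31, 21), so from here the quotients repeat a_1, ..., a_6; the period length is 6.
Hence the expansion of sqrt(982) is a_0 = 31 followed by the repeating block 2, 1, 30, 1, 2, 62 (period 6).

[31; (2, 1, 30, 1, 2, 62)]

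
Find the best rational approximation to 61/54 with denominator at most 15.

17/15

Expand x = 61/54 as a continued fraction with the Euclidean algorithm:
  61 = 1*54 + 7, so a_0 = 1.
  54 = 7*7 + 5, so a_1 = 7.
  7 = 1*5 + 2, so a_2 = 1.
  5 = 2*2 + 1, so a_3 = 2.
  2 = 2*1 + 0, so a_4 = 2.
so x = [1; 7, 1, 2, 2].
Convergents (p_i = a_i*p_{i-1} + p_{i-2}, q_i = a_i*q_{i-1} + q_{i-2} with p_{-2}=0, p_{-1}=1, q_{-2}=1, q_{-1}=0), until the denominator exceeds 15:
  i=0: a_0=1, p_0 = 1*1 + 0 = 1, q_0 = 1*0 + 1 = 1.
  i=1: a_1=7, p_1 = 7*1 + 1 = 8, q_1 = 7*1 + 0 = 7.
  i=2: a_2=1, p_2 = 1*8 + 1 = 9, q_2 = 1*7 + 1 = 8.
  i=3: a_3=2, p_3 = 2*9 + 8 = 26, q_3 = 2*8 + 7 = 23.
q_3 = 23 > 15, so the last convergent with denominator <= 15 is p_2/q_2 = 9/8.
The closest fraction with denominator <= 15 is either p_2/q_2 or the intermediate fraction (k*p_2 + p_1)/(k*q_2 + q_1) with the largest k >= 1 whose denominator stays <= 15; these approach x as k grows, and every other convergent or intermediate fraction in range is farther away.
Largest k: floor((15 - q_1)/q_2) = floor((15 - 7)/8) = 1.
That gives (1*9 + 8)/(1*8 + 7) = 17/15.
Compare the errors: |x - 9/8| = |61*8 - 9*54|/(54*8) = 2/432, and |x - 17/15| = |61*15 - 17*54|/(54*15) = 3/810.
Cross-multiplying, 3*432 = 1296 < 1620 = 2*810, so 3/810 is smaller: the intermediate fraction 17/15 is closer to x than 9/8.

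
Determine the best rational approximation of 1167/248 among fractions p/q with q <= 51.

Expand x = 1167/248 as a continued fraction with the Euclidean algorithm:
  1167 = 4*248 + 175, so a_0 = 4.
  248 = 1*175 + 73, so a_1 = 1.
  175 = 2*73 + 29, so a_2 = 2.
  73 = 2*29 + 15, so a_3 = 2.
  29 = 1*15 + 14, so a_4 = 1.
  15 = 1*14 + 1, so a_5 = 1.
  14 = 14*1 + 0, so a_6 = 14.
so x = [4; 1, 2, 2, 1, 1, 14].
Convergents (p_i = a_i*p_{i-1} + p_{i-2}, q_i = a_i*q_{i-1} + q_{i-2} with p_{-2}=0, p_{-1}=1, q_{-2}=1, q_{-1}=0), until the denominator exceeds 51:
  i=0: a_0=4, p_0 = 4*1 + 0 = 4, q_0 = 4*0 + 1 = 1.
  i=1: a_1=1, p_1 = 1*4 + 1 = 5, q_1 = 1*1 + 0 = 1.
  i=2: a_2=2, p_2 = 2*5 + 4 = 14, q_2 = 2*1 + 1 = 3.
  i=3: a_3=2, p_3 = 2*14 + 5 = 33, q_3 = 2*3 + 1 = 7.
  i=4: a_4=1, p_4 = 1*33 + 14 = 47, q_4 = 1*7 + 3 = 10.
  i=5: a_5=1, p_5 = 1*47 + 33 = 80, q_5 = 1*10 + 7 = 17.
  i=6: a_6=14, p_6 = 14*80 + 47 = 1167, q_6 = 14*17 + 10 = 248.
q_6 = 248 > 51, so the last convergent with denominator <= 51 is p_5/q_5 = 80/17.
The closest fraction with denominator <= 51 is either p_5/q_5 or the intermediate fraction (k*p_5 + p_4)/(k*q_5 + q_4) with the largest k >= 1 whose denominator stays <= 51; these approach x as k grows, and every other convergent or intermediate fraction in range is farther away.
Largest k: floor((51 - q_4)/q_5) = floor((51 - 10)/17) = 2.
That gives (2*80 + 47)/(2*17 + 10) = 207/44.
Compare the errors: |x - 80/17| = |1167*17 - 80*248|/(248*17) = 1/4216, and |x - 207/44| = |1167*44 - 207*248|/(248*44) = 12/10912.
Cross-multiplying, 1*10912 = 10912 < 50592 = 12*4216, so 1/4216 is smaller: the convergent 80/17 is closer to x than 207/44.

80/17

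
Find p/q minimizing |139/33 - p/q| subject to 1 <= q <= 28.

Expand x = 139/33 as a continued fraction with the Euclidean algorithm:
  139 = 4*33 + 7, so a_0 = 4.
  33 = 4*7 + 5, so a_1 = 4.
  7 = 1*5 + 2, so a_2 = 1.
  5 = 2*2 + 1, so a_3 = 2.
  2 = 2*1 + 0, so a_4 = 2.
so x = [4; 4, 1, 2, 2].
Convergents (p_i = a_i*p_{i-1} + p_{i-2}, q_i = a_i*q_{i-1} + q_{i-2} with p_{-2}=0, p_{-1}=1, q_{-2}=1, q_{-1}=0), until the denominator exceeds 28:
  i=0: a_0=4, p_0 = 4*1 + 0 = 4, q_0 = 4*0 + 1 = 1.
  i=1: a_1=4, p_1 = 4*4 + 1 = 17, q_1 = 4*1 + 0 = 4.
  i=2: a_2=1, p_2 = 1*17 + 4 = 21, q_2 = 1*4 + 1 = 5.
  i=3: a_3=2, p_3 = 2*21 + 17 = 59, q_3 = 2*5 + 4 = 14.
  i=4: a_4=2, p_4 = 2*59 + 21 = 139, q_4 = 2*14 + 5 = 33.
q_4 = 33 > 28, so the last convergent with denominator <= 28 is p_3/q_3 = 59/14.
The closest fraction with denominator <= 28 is either p_3/q_3 or the intermediate fraction (k*p_3 + p_2)/(k*q_3 + q_2) with the largest k >= 1 whose denominator stays <= 28; these approach x as k grows, and every other convergent or intermediate fraction in range is farther away.
Largest k: floor((28 - q_2)/q_3) = floor((28 - 5)/14) = 1.
That gives (1*59 + 21)/(1*14 + 5) = 80/19.
Compare the errors: |x - 59/14| = |139*14 - 59*33|/(33*14) = 1/462, and |x - 80/19| = |139*19 - 80*33|/(33*19) = 1/627.
Cross-multiplying, 1*462 = 462 < 627 = 1*627, so 1/627 is smaller: the intermediate fraction 80/19 is closer to x than 59/14.

80/19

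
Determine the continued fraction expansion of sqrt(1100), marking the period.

Write x_i = (sqrt(1100) + m_i)/d_i with (m_0, d_0) = (0, 1). a_0 = floor(sqrt(1100)) = 33, since 33^2 = 1089 <= 1100 < 1156 = 34^2.
Iterate m_{i+1} = d_i*a_i - m_i, d_{i+1} = (1100 - m_{i+1}^2)/d_i, a_{i+1} = floor((a_0 + m_{i+1})/d_{i+1}):
  m_1 = 1*33 - 0 = 33, d_1 = (1100 - 33^2)/1 = 11/1 = 11, a_1 = floor((33 + 33)/11) = 6.
  m_2 = 11*6 - 33 = 33, d_2 = (1100 - 33^2)/11 = 11/11 = 1, a_2 = floor((33 + 33)/1) = 66.
  m_3 = 1*66 - 33 = 33, d_3 = (1100 - 33^2)/1 = 11/1 = 11: (m_3, d_3) = (m_1, d_1) = (33, 11), so from here the quotients repeat a_1, a_2; the period length is 2.
Hence the expansion of sqrt(1100) is a_0 = 33 followed by the repeating block 6, 66 (period 2).

[33; (6, 66)]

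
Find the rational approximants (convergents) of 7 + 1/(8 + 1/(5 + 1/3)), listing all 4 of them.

Using the convergent recurrence p_i = a_i*p_{i-1} + p_{i-2}, q_i = a_i*q_{i-1} + q_{i-2} with p_{-2}=0, p_{-1}=1, q_{-2}=1, q_{-1}=0:
  i=0: a_0=7, p_0 = 7*1 + 0 = 7, q_0 = 7*0 + 1 = 1.
  i=1: a_1=8, p_1 = 8*7 + 1 = 57, q_1 = 8*1 + 0 = 8.
  i=2: a_2=5, p_2 = 5*57 + 7 = 292, q_2 = 5*8 + 1 = 41.
  i=3: a_3=3, p_3 = 3*292 + 57 = 933, q_3 = 3*41 + 8 = 131.

7/1, 57/8, 292/41, 933/131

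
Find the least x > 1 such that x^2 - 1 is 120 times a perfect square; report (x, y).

First expand sqrt(120) as a continued fraction. With x_i = (sqrt(120) + m_i)/d_i and (m_0, d_0) = (0, 1): a_0 = floor(sqrt(120)) = 10, since 10^2 = 100 <= 120 < 121 = 11^2.
Iterate m_{i+1} = d_i*a_i - m_i, d_{i+1} = (120 - m_{i+1}^2)/d_i, a_{i+1} = floor((a_0 + m_{i+1})/d_{i+1}):
  m_1 = 1*10 - 0 = 10, d_1 = (120 - 10^2)/1 = 20/1 = 20, a_1 = floor((10 + 10)/20) = 1.
  m_2 = 20*1 - 10 = 10, d_2 = (120 - 10^2)/20 = 20/20 = 1, a_2 = floor((10 + 10)/1) = 20.
  m_3 = 1*20 - 10 = 10, d_3 = (120 - 10^2)/1 = 20/1 = 20: (m_3, d_3) = (m_1, d_1) = (10, 20), so from here the quotients repeat a_1, a_2; the period length is 2.
So sqrt(120) = [10; (1, 20)] with period length k = 2.
k is even, so the fundamental solution of x^2 - 120y^2 = 1 is (p_{k-1}, q_{k-1}) = (p_1, q_1); compute convergents through index 1.
Convergents (p_i = a_i*p_{i-1} + p_{i-2}, q_i = a_i*q_{i-1} + q_{i-2} with p_{-2}=0, p_{-1}=1, q_{-2}=1, q_{-1}=0):
  i=0: a_0=10, p_0 = 10*1 + 0 = 10, q_0 = 10*0 + 1 = 1.
  i=1: a_1=1, p_1 = 1*10 + 1 = 11, q_1 = 1*1 + 0 = 1.
Check: 11^2 - 120*1^2 = 121 - 120 = 1, so (x, y) = (11, 1) solves the equation, and by the theorem it is the least positive solution.

(x, y) = (11, 1)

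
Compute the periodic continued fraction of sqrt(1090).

[33; (66)]

Write x_i = (sqrt(1090) + m_i)/d_i with (m_0, d_0) = (0, 1). a_0 = floor(sqrt(1090)) = 33, since 33^2 = 1089 <= 1090 < 1156 = 34^2.
Iterate m_{i+1} = d_i*a_i - m_i, d_{i+1} = (1090 - m_{i+1}^2)/d_i, a_{i+1} = floor((a_0 + m_{i+1})/d_{i+1}):
  m_1 = 1*33 - 0 = 33, d_1 = (1090 - 33^2)/1 = 1/1 = 1, a_1 = floor((33 + 33)/1) = 66.
  m_2 = 1*66 - 33 = 33, d_2 = (1090 - 33^2)/1 = 1/1 = 1: (m_2, d_2) = (m_1, d_1) = (33, 1), so from here the quotient a_1 repeats; the period length is 1.
Hence the expansion of sqrt(1090) is a_0 = 33 followed by the repeating block 66 (period 1).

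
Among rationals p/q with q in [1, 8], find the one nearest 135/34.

4/1

Expand x = 135/34 as a continued fraction with the Euclidean algorithm:
  135 = 3*34 + 33, so a_0 = 3.
  34 = 1*33 + 1, so a_1 = 1.
  33 = 33*1 + 0, so a_2 = 33.
so x = [3; 1, 33].
Convergents (p_i = a_i*p_{i-1} + p_{i-2}, q_i = a_i*q_{i-1} + q_{i-2} with p_{-2}=0, p_{-1}=1, q_{-2}=1, q_{-1}=0), until the denominator exceeds 8:
  i=0: a_0=3, p_0 = 3*1 + 0 = 3, q_0 = 3*0 + 1 = 1.
  i=1: a_1=1, p_1 = 1*3 + 1 = 4, q_1 = 1*1 + 0 = 1.
  i=2: a_2=33, p_2 = 33*4 + 3 = 135, q_2 = 33*1 + 1 = 34.
q_2 = 34 > 8, so the last convergent with denominator <= 8 is p_1/q_1 = 4/1.
The closest fraction with denominator <= 8 is either p_1/q_1 or the intermediate fraction (k*p_1 + p_0)/(k*q_1 + q_0) with the largest k >= 1 whose denominator stays <= 8; these approach x as k grows, and every other convergent or intermediate fraction in range is farther away.
Largest k: floor((8 - q_0)/q_1) = floor((8 - 1)/1) = 7.
That gives (7*4 + 3)/(7*1 + 1) = 31/8.
Compare the errors: |x - 4/1| = |135*1 - 4*34|/(34*1) = 1/34, and |x - 31/8| = |135*8 - 31*34|/(34*8) = 26/272.
Cross-multiplying, 1*272 = 272 < 884 = 26*34, so 1/34 is smaller: the convergent 4/1 is closer to x than 31/8.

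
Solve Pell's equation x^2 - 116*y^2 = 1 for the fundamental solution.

First expand sqrt(116) as a continued fraction. With x_i = (sqrt(116) + m_i)/d_i and (m_0, d_0) = (0, 1): a_0 = floor(sqrt(116)) = 10, since 10^2 = 100 <= 116 < 121 = 11^2.
Iterate m_{i+1} = d_i*a_i - m_i, d_{i+1} = (116 - m_{i+1}^2)/d_i, a_{i+1} = floor((a_0 + m_{i+1})/d_{i+1}):
  m_1 = 1*10 - 0 = 10, d_1 = (116 - 10^2)/1 = 16/1 = 16, a_1 = floor((10 + 10)/16) = 1.
  m_2 = 16*1 - 10 = 6, d_2 = (116 - 6^2)/16 = 80/16 = 5, a_2 = floor((10 + 6)/5) = 3.
  m_3 = 5*3 - 6 = 9, d_3 = (116 - 9^2)/5 = 35/5 = 7, a_3 = floor((10 + 9)/7) = 2.
  m_4 = 7*2 - 9 = 5, d_4 = (116 - 5^2)/7 = 91/7 = 13, a_4 = floor((10 + 5)/13) = 1.
  m_5 = 13*1 - 5 = 8, d_5 = (116 - 8^2)/13 = 52/13 = 4, a_5 = floor((10 + 8)/4) = 4.
  m_6 = 4*4 - 8 = 8, d_6 = (116 - 8^2)/4 = 52/4 = 13, a_6 = floor((10 + 8)/13) = 1.
  m_7 = 13*1 - 8 = 5, d_7 = (116 - 5^2)/13 = 91/13 = 7, a_7 = floor((10 + 5)/7) = 2.
  m_8 = 7*2 - 5 = 9, d_8 = (116 - 9^2)/7 = 35/7 = 5, a_8 = floor((10 + 9)/5) = 3.
  m_9 = 5*3 - 9 = 6, d_9 = (116 - 6^2)/5 = 80/5 = 16, a_9 = floor((10 + 6)/16) = 1.
  m_10 = 16*1 - 6 = 10, d_10 = (116 - 10^2)/16 = 16/16 = 1, a_10 = floor((10 + 10)/1) = 20.
  m_11 = 1*20 - 10 = 10, d_11 = (116 - 10^2)/1 = 16/1 = 16: (m_11, d_11) = (m_1, d_1) = (10, 16), so from here the quotients repeat a_1, ..., a_10; the period length is 10.
So sqrt(116) = [10; (1, 3, 2, 1, 4, 1, 2, 3, 1, 20)] with period length k = 10.
k is even, so the fundamental solution of x^2 - 116y^2 = 1 is (p_{k-1}, q_{k-1}) = (p_9, q_9); compute convergents through index 9.
Convergents (p_i = a_i*p_{i-1} + p_{i-2}, q_i = a_i*q_{i-1} + q_{i-2} with p_{-2}=0, p_{-1}=1, q_{-2}=1, q_{-1}=0):
  i=0: a_0=10, p_0 = 10*1 + 0 = 10, q_0 = 10*0 + 1 = 1.
  i=1: a_1=1, p_1 = 1*10 + 1 = 11, q_1 = 1*1 + 0 = 1.
  i=2: a_2=3, p_2 = 3*11 + 10 = 43, q_2 = 3*1 + 1 = 4.
  i=3: a_3=2, p_3 = 2*43 + 11 = 97, q_3 = 2*4 + 1 = 9.
  i=4: a_4=1, p_4 = 1*97 + 43 = 140, q_4 = 1*9 + 4 = 13.
  i=5: a_5=4, p_5 = 4*140 + 97 = 657, q_5 = 4*13 + 9 = 61.
  i=6: a_6=1, p_6 = 1*657 + 140 = 797, q_6 = 1*61 + 13 = 74.
  i=7: a_7=2, p_7 = 2*797 + 657 = 2251, q_7 = 2*74 + 61 = 209.
  i=8: a_8=3, p_8 = 3*2251 + 797 = 7550, q_8 = 3*209 + 74 = 701.
  i=9: a_9=1, p_9 = 1*7550 + 2251 = 9801, q_9 = 1*701 + 209 = 910.
Check: 9801^2 - 116*910^2 = 96059601 - 96059600 = 1, so (x, y) = (9801, 910) solves the equation, and by the theorem it is the least positive solution.

(x, y) = (9801, 910)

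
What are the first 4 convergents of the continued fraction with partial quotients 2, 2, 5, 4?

2/1, 5/2, 27/11, 113/46

Using the convergent recurrence p_i = a_i*p_{i-1} + p_{i-2}, q_i = a_i*q_{i-1} + q_{i-2} with p_{-2}=0, p_{-1}=1, q_{-2}=1, q_{-1}=0:
  i=0: a_0=2, p_0 = 2*1 + 0 = 2, q_0 = 2*0 + 1 = 1.
  i=1: a_1=2, p_1 = 2*2 + 1 = 5, q_1 = 2*1 + 0 = 2.
  i=2: a_2=5, p_2 = 5*5 + 2 = 27, q_2 = 5*2 + 1 = 11.
  i=3: a_3=4, p_3 = 4*27 + 5 = 113, q_3 = 4*11 + 2 = 46.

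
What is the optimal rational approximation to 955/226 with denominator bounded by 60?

Expand x = 955/226 as a continued fraction with the Euclidean algorithm:
  955 = 4*226 + 51, so a_0 = 4.
  226 = 4*51 + 22, so a_1 = 4.
  51 = 2*22 + 7, so a_2 = 2.
  22 = 3*7 + 1, so a_3 = 3.
  7 = 7*1 + 0, so a_4 = 7.
so x = [4; 4, 2, 3, 7].
Convergents (p_i = a_i*p_{i-1} + p_{i-2}, q_i = a_i*q_{i-1} + q_{i-2} with p_{-2}=0, p_{-1}=1, q_{-2}=1, q_{-1}=0), until the denominator exceeds 60:
  i=0: a_0=4, p_0 = 4*1 + 0 = 4, q_0 = 4*0 + 1 = 1.
  i=1: a_1=4, p_1 = 4*4 + 1 = 17, q_1 = 4*1 + 0 = 4.
  i=2: a_2=2, p_2 = 2*17 + 4 = 38, q_2 = 2*4 + 1 = 9.
  i=3: a_3=3, p_3 = 3*38 + 17 = 131, q_3 = 3*9 + 4 = 31.
  i=4: a_4=7, p_4 = 7*131 + 38 = 955, q_4 = 7*31 + 9 = 226.
q_4 = 226 > 60, so the last convergent with denominator <= 60 is p_3/q_3 = 131/31.
The closest fraction with denominator <= 60 is either p_3/q_3 or the intermediate fraction (k*p_3 + p_2)/(k*q_3 + q_2) with the largest k >= 1 whose denominator stays <= 60; these approach x as k grows, and every other convergent or intermediate fraction in range is farther away.
Largest k: floor((60 - q_2)/q_3) = floor((60 - 9)/31) = 1.
That gives (1*131 + 38)/(1*31 + 9) = 169/40.
Compare the errors: |x - 131/31| = |955*31 - 131*226|/(226*31) = 1/7006, and |x - 169/40| = |955*40 - 169*226|/(226*40) = 6/9040.
Cross-multiplying, 1*9040 = 9040 < 42036 = 6*7006, so 1/7006 is smaller: the convergent 131/31 is closer to x than 169/40.

131/31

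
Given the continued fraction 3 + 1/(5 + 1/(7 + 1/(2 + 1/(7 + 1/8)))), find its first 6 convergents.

Using the convergent recurrence p_i = a_i*p_{i-1} + p_{i-2}, q_i = a_i*q_{i-1} + q_{i-2} with p_{-2}=0, p_{-1}=1, q_{-2}=1, q_{-1}=0:
  i=0: a_0=3, p_0 = 3*1 + 0 = 3, q_0 = 3*0 + 1 = 1.
  i=1: a_1=5, p_1 = 5*3 + 1 = 16, q_1 = 5*1 + 0 = 5.
  i=2: a_2=7, p_2 = 7*16 + 3 = 115, q_2 = 7*5 + 1 = 36.
  i=3: a_3=2, p_3 = 2*115 + 16 = 246, q_3 = 2*36 + 5 = 77.
  i=4: a_4=7, p_4 = 7*246 + 115 = 1837, q_4 = 7*77 + 36 = 575.
  i=5: a_5=8, p_5 = 8*1837 + 246 = 14942, q_5 = 8*575 + 77 = 4677.

3/1, 16/5, 115/36, 246/77, 1837/575, 14942/4677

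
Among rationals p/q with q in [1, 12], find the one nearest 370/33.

101/9

Expand x = 370/33 as a continued fraction with the Euclidean algorithm:
  370 = 11*33 + 7, so a_0 = 11.
  33 = 4*7 + 5, so a_1 = 4.
  7 = 1*5 + 2, so a_2 = 1.
  5 = 2*2 + 1, so a_3 = 2.
  2 = 2*1 + 0, so a_4 = 2.
so x = [11; 4, 1, 2, 2].
Convergents (p_i = a_i*p_{i-1} + p_{i-2}, q_i = a_i*q_{i-1} + q_{i-2} with p_{-2}=0, p_{-1}=1, q_{-2}=1, q_{-1}=0), until the denominator exceeds 12:
  i=0: a_0=11, p_0 = 11*1 + 0 = 11, q_0 = 11*0 + 1 = 1.
  i=1: a_1=4, p_1 = 4*11 + 1 = 45, q_1 = 4*1 + 0 = 4.
  i=2: a_2=1, p_2 = 1*45 + 11 = 56, q_2 = 1*4 + 1 = 5.
  i=3: a_3=2, p_3 = 2*56 + 45 = 157, q_3 = 2*5 + 4 = 14.
q_3 = 14 > 12, so the last convergent with denominator <= 12 is p_2/q_2 = 56/5.
The closest fraction with denominator <= 12 is either p_2/q_2 or the intermediate fraction (k*p_2 + p_1)/(k*q_2 + q_1) with the largest k >= 1 whose denominator stays <= 12; these approach x as k grows, and every other convergent or intermediate fraction in range is farther away.
Largest k: floor((12 - q_1)/q_2) = floor((12 - 4)/5) = 1.
That gives (1*56 + 45)/(1*5 + 4) = 101/9.
Compare the errors: |x - 56/5| = |370*5 - 56*33|/(33*5) = 2/165, and |x - 101/9| = |370*9 - 101*33|/(33*9) = 3/297.
Cross-multiplying, 3*165 = 495 < 594 = 2*297, so 3/297 is smaller: the intermediate fraction 101/9 is closer to x than 56/5.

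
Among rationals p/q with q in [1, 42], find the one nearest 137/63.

87/40

Expand x = 137/63 as a continued fraction with the Euclidean algorithm:
  137 = 2*63 + 11, so a_0 = 2.
  63 = 5*11 + 8, so a_1 = 5.
  11 = 1*8 + 3, so a_2 = 1.
  8 = 2*3 + 2, so a_3 = 2.
  3 = 1*2 + 1, so a_4 = 1.
  2 = 2*1 + 0, so a_5 = 2.
so x = [2; 5, 1, 2, 1, 2].
Convergents (p_i = a_i*p_{i-1} + p_{i-2}, q_i = a_i*q_{i-1} + q_{i-2} with p_{-2}=0, p_{-1}=1, q_{-2}=1, q_{-1}=0), until the denominator exceeds 42:
  i=0: a_0=2, p_0 = 2*1 + 0 = 2, q_0 = 2*0 + 1 = 1.
  i=1: a_1=5, p_1 = 5*2 + 1 = 11, q_1 = 5*1 + 0 = 5.
  i=2: a_2=1, p_2 = 1*11 + 2 = 13, q_2 = 1*5 + 1 = 6.
  i=3: a_3=2, p_3 = 2*13 + 11 = 37, q_3 = 2*6 + 5 = 17.
  i=4: a_4=1, p_4 = 1*37 + 13 = 50, q_4 = 1*17 + 6 = 23.
  i=5: a_5=2, p_5 = 2*50 + 37 = 137, q_5 = 2*23 + 17 = 63.
q_5 = 63 > 42, so the last convergent with denominator <= 42 is p_4/q_4 = 50/23.
The closest fraction with denominator <= 42 is either p_4/q_4 or the intermediate fraction (k*p_4 + p_3)/(k*q_4 + q_3) with the largest k >= 1 whose denominator stays <= 42; these approach x as k grows, and every other convergent or intermediate fraction in range is farther away.
Largest k: floor((42 - q_3)/q_4) = floor((42 - 17)/23) = 1.
That gives (1*50 + 37)/(1*23 + 17) = 87/40.
Compare the errors: |x - 50/23| = |137*23 - 50*63|/(63*23) = 1/1449, and |x - 87/40| = |137*40 - 87*63|/(63*40) = 1/2520.
Cross-multiplying, 1*1449 = 1449 < 2520 = 1*2520, so 1/2520 is smaller: the intermediate fraction 87/40 is closer to x than 50/23.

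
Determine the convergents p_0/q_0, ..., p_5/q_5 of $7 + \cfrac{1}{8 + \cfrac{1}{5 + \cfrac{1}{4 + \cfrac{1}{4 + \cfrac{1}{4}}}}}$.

Using the convergent recurrence p_i = a_i*p_{i-1} + p_{i-2}, q_i = a_i*q_{i-1} + q_{i-2} with p_{-2}=0, p_{-1}=1, q_{-2}=1, q_{-1}=0:
  i=0: a_0=7, p_0 = 7*1 + 0 = 7, q_0 = 7*0 + 1 = 1.
  i=1: a_1=8, p_1 = 8*7 + 1 = 57, q_1 = 8*1 + 0 = 8.
  i=2: a_2=5, p_2 = 5*57 + 7 = 292, q_2 = 5*8 + 1 = 41.
  i=3: a_3=4, p_3 = 4*292 + 57 = 1225, q_3 = 4*41 + 8 = 172.
  i=4: a_4=4, p_4 = 4*1225 + 292 = 5192, q_4 = 4*172 + 41 = 729.
  i=5: a_5=4, p_5 = 4*5192 + 1225 = 21993, q_5 = 4*729 + 172 = 3088.

7/1, 57/8, 292/41, 1225/172, 5192/729, 21993/3088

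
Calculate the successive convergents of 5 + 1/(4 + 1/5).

5/1, 21/4, 110/21

Using the convergent recurrence p_i = a_i*p_{i-1} + p_{i-2}, q_i = a_i*q_{i-1} + q_{i-2} with p_{-2}=0, p_{-1}=1, q_{-2}=1, q_{-1}=0:
  i=0: a_0=5, p_0 = 5*1 + 0 = 5, q_0 = 5*0 + 1 = 1.
  i=1: a_1=4, p_1 = 4*5 + 1 = 21, q_1 = 4*1 + 0 = 4.
  i=2: a_2=5, p_2 = 5*21 + 5 = 110, q_2 = 5*4 + 1 = 21.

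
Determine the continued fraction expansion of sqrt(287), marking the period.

Write x_i = (sqrt(287) + m_i)/d_i with (m_0, d_0) = (0, 1). a_0 = floor(sqrt(287)) = 16, since 16^2 = 256 <= 287 < 289 = 17^2.
Iterate m_{i+1} = d_i*a_i - m_i, d_{i+1} = (287 - m_{i+1}^2)/d_i, a_{i+1} = floor((a_0 + m_{i+1})/d_{i+1}):
  m_1 = 1*16 - 0 = 16, d_1 = (287 - 16^2)/1 = 31/1 = 31, a_1 = floor((16 + 16)/31) = 1.
  m_2 = 31*1 - 16 = 15, d_2 = (287 - 15^2)/31 = 62/31 = 2, a_2 = floor((16 + 15)/2) = 15.
  m_3 = 2*15 - 15 = 15, d_3 = (287 - 15^2)/2 = 62/2 = 31, a_3 = floor((16 + 15)/31) = 1.
  m_4 = 31*1 - 15 = 16, d_4 = (287 - 16^2)/31 = 31/31 = 1, a_4 = floor((16 + 16)/1) = 32.
  m_5 = 1*32 - 16 = 16, d_5 = (287 - 16^2)/1 = 31/1 = 31: (m_5, d_5) = (m_1, d_1) = (16, 31), so from here the quotients repeat a_1, ..., a_4; the period length is 4.
Hence the expansion of sqrt(287) is a_0 = 16 followed by the repeating block 1, 15, 1, 32 (period 4).

[16; (1, 15, 1, 32)]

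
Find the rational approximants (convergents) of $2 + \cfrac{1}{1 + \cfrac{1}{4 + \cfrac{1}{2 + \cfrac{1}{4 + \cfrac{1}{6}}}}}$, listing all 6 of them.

Using the convergent recurrence p_i = a_i*p_{i-1} + p_{i-2}, q_i = a_i*q_{i-1} + q_{i-2} with p_{-2}=0, p_{-1}=1, q_{-2}=1, q_{-1}=0:
  i=0: a_0=2, p_0 = 2*1 + 0 = 2, q_0 = 2*0 + 1 = 1.
  i=1: a_1=1, p_1 = 1*2 + 1 = 3, q_1 = 1*1 + 0 = 1.
  i=2: a_2=4, p_2 = 4*3 + 2 = 14, q_2 = 4*1 + 1 = 5.
  i=3: a_3=2, p_3 = 2*14 + 3 = 31, q_3 = 2*5 + 1 = 11.
  i=4: a_4=4, p_4 = 4*31 + 14 = 138, q_4 = 4*11 + 5 = 49.
  i=5: a_5=6, p_5 = 6*138 + 31 = 859, q_5 = 6*49 + 11 = 305.

2/1, 3/1, 14/5, 31/11, 138/49, 859/305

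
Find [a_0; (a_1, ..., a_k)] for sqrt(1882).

Write x_i = (sqrt(1882) + m_i)/d_i with (m_0, d_0) = (0, 1). a_0 = floor(sqrt(1882)) = 43, since 43^2 = 1849 <= 1882 < 1936 = 44^2.
Iterate m_{i+1} = d_i*a_i - m_i, d_{i+1} = (1882 - m_{i+1}^2)/d_i, a_{i+1} = floor((a_0 + m_{i+1})/d_{i+1}):
  m_1 = 1*43 - 0 = 43, d_1 = (1882 - 43^2)/1 = 33/1 = 33, a_1 = floor((43 + 43)/33) = 2.
  m_2 = 33*2 - 43 = 23, d_2 = (1882 - 23^2)/33 = 1353/33 = 41, a_2 = floor((43 + 23)/41) = 1.
  m_3 = 41*1 - 23 = 18, d_3 = (1882 - 18^2)/41 = 1558/41 = 38, a_3 = floor((43 + 18)/38) = 1.
  m_4 = 38*1 - 18 = 20, d_4 = (1882 - 20^2)/38 = 1482/38 = 39, a_4 = floor((43 + 20)/39) = 1.
  m_5 = 39*1 - 20 = 19, d_5 = (1882 - 19^2)/39 = 1521/39 = 39, a_5 = floor((43 + 19)/39) = 1.
  m_6 = 39*1 - 19 = 20, d_6 = (1882 - 20^2)/39 = 1482/39 = 38, a_6 = floor((43 + 20)/38) = 1.
  m_7 = 38*1 - 20 = 18, d_7 = (1882 - 18^2)/38 = 1558/38 = 41, a_7 = floor((43 + 18)/41) = 1.
  m_8 = 41*1 - 18 = 23, d_8 = (1882 - 23^2)/41 = 1353/41 = 33, a_8 = floor((43 + 23)/33) = 2.
  m_9 = 33*2 - 23 = 43, d_9 = (1882 - 43^2)/33 = 33/33 = 1, a_9 = floor((43 + 43)/1) = 86.
  m_10 = 1*86 - 43 = 43, d_10 = (1882 - 43^2)/1 = 33/1 = 33: (m_10, d_10) = (m_1, d_1) = (43, 33), so from here the quotients repeat a_1, ..., a_9; the period length is 9.
Hence the expansion of sqrt(1882) is a_0 = 43 followed by the repeating block 2, 1, 1, 1, 1, 1, 1, 2, 86 (period 9).

[43; (2, 1, 1, 1, 1, 1, 1, 2, 86)]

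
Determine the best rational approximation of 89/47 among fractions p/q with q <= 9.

17/9

Expand x = 89/47 as a continued fraction with the Euclidean algorithm:
  89 = 1*47 + 42, so a_0 = 1.
  47 = 1*42 + 5, so a_1 = 1.
  42 = 8*5 + 2, so a_2 = 8.
  5 = 2*2 + 1, so a_3 = 2.
  2 = 2*1 + 0, so a_4 = 2.
so x = [1; 1, 8, 2, 2].
Convergents (p_i = a_i*p_{i-1} + p_{i-2}, q_i = a_i*q_{i-1} + q_{i-2} with p_{-2}=0, p_{-1}=1, q_{-2}=1, q_{-1}=0), until the denominator exceeds 9:
  i=0: a_0=1, p_0 = 1*1 + 0 = 1, q_0 = 1*0 + 1 = 1.
  i=1: a_1=1, p_1 = 1*1 + 1 = 2, q_1 = 1*1 + 0 = 1.
  i=2: a_2=8, p_2 = 8*2 + 1 = 17, q_2 = 8*1 + 1 = 9.
  i=3: a_3=2, p_3 = 2*17 + 2 = 36, q_3 = 2*9 + 1 = 19.
q_3 = 19 > 9, so the last convergent with denominator <= 9 is p_2/q_2 = 17/9.
The closest fraction with denominator <= 9 is either p_2/q_2 or the intermediate fraction (k*p_2 + p_1)/(k*q_2 + q_1) with the largest k >= 1 whose denominator stays <= 9; these approach x as k grows, and every other convergent or intermediate fraction in range is farther away.
Largest k: floor((9 - q_1)/q_2) = floor((9 - 1)/9) = 0.
Since k = 0, no intermediate fraction beyond p_2/q_2 has denominator <= 9, so the convergent 17/9 is the closest (its error is |89*9 - 17*47|/(47*9) = 2/423).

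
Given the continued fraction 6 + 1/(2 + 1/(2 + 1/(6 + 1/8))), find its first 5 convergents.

Using the convergent recurrence p_i = a_i*p_{i-1} + p_{i-2}, q_i = a_i*q_{i-1} + q_{i-2} with p_{-2}=0, p_{-1}=1, q_{-2}=1, q_{-1}=0:
  i=0: a_0=6, p_0 = 6*1 + 0 = 6, q_0 = 6*0 + 1 = 1.
  i=1: a_1=2, p_1 = 2*6 + 1 = 13, q_1 = 2*1 + 0 = 2.
  i=2: a_2=2, p_2 = 2*13 + 6 = 32, q_2 = 2*2 + 1 = 5.
  i=3: a_3=6, p_3 = 6*32 + 13 = 205, q_3 = 6*5 + 2 = 32.
  i=4: a_4=8, p_4 = 8*205 + 32 = 1672, q_4 = 8*32 + 5 = 261.

6/1, 13/2, 32/5, 205/32, 1672/261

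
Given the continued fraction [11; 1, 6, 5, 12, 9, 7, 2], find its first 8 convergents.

Using the convergent recurrence p_i = a_i*p_{i-1} + p_{i-2}, q_i = a_i*q_{i-1} + q_{i-2} with p_{-2}=0, p_{-1}=1, q_{-2}=1, q_{-1}=0:
  i=0: a_0=11, p_0 = 11*1 + 0 = 11, q_0 = 11*0 + 1 = 1.
  i=1: a_1=1, p_1 = 1*11 + 1 = 12, q_1 = 1*1 + 0 = 1.
  i=2: a_2=6, p_2 = 6*12 + 11 = 83, q_2 = 6*1 + 1 = 7.
  i=3: a_3=5, p_3 = 5*83 + 12 = 427, q_3 = 5*7 + 1 = 36.
  i=4: a_4=12, p_4 = 12*427 + 83 = 5207, q_4 = 12*36 + 7 = 439.
  i=5: a_5=9, p_5 = 9*5207 + 427 = 47290, q_5 = 9*439 + 36 = 3987.
  i=6: a_6=7, p_6 = 7*47290 + 5207 = 336237, q_6 = 7*3987 + 439 = 28348.
  i=7: a_7=2, p_7 = 2*336237 + 47290 = 719764, q_7 = 2*28348 + 3987 = 60683.

11/1, 12/1, 83/7, 427/36, 5207/439, 47290/3987, 336237/28348, 719764/60683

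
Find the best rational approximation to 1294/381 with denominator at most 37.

112/33

Expand x = 1294/381 as a continued fraction with the Euclidean algorithm:
  1294 = 3*381 + 151, so a_0 = 3.
  381 = 2*151 + 79, so a_1 = 2.
  151 = 1*79 + 72, so a_2 = 1.
  79 = 1*72 + 7, so a_3 = 1.
  72 = 10*7 + 2, so a_4 = 10.
  7 = 3*2 + 1, so a_5 = 3.
  2 = 2*1 + 0, so a_6 = 2.
so x = [3; 2, 1, 1, 10, 3, 2].
Convergents (p_i = a_i*p_{i-1} + p_{i-2}, q_i = a_i*q_{i-1} + q_{i-2} with p_{-2}=0, p_{-1}=1, q_{-2}=1, q_{-1}=0), until the denominator exceeds 37:
  i=0: a_0=3, p_0 = 3*1 + 0 = 3, q_0 = 3*0 + 1 = 1.
  i=1: a_1=2, p_1 = 2*3 + 1 = 7, q_1 = 2*1 + 0 = 2.
  i=2: a_2=1, p_2 = 1*7 + 3 = 10, q_2 = 1*2 + 1 = 3.
  i=3: a_3=1, p_3 = 1*10 + 7 = 17, q_3 = 1*3 + 2 = 5.
  i=4: a_4=10, p_4 = 10*17 + 10 = 180, q_4 = 10*5 + 3 = 53.
q_4 = 53 > 37, so the last convergent with denominator <= 37 is p_3/q_3 = 17/5.
The closest fraction with denominator <= 37 is either p_3/q_3 or the intermediate fraction (k*p_3 + p_2)/(k*q_3 + q_2) with the largest k >= 1 whose denominator stays <= 37; these approach x as k grows, and every other convergent or intermediate fraction in range is farther away.
Largest k: floor((37 - q_2)/q_3) = floor((37 - 3)/5) = 6.
That gives (6*17 + 10)/(6*5 + 3) = 112/33.
Compare the errors: |x - 17/5| = |1294*5 - 17*381|/(381*5) = 7/1905, and |x - 112/33| = |1294*33 - 112*381|/(381*33) = 30/12573.
Cross-multiplying, 30*1905 = 57150 < 88011 = 7*12573, so 30/12573 is smaller: the intermediate fraction 112/33 is closer to x than 17/5.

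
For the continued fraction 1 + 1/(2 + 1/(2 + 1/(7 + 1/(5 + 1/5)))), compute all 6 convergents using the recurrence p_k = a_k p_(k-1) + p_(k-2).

1/1, 3/2, 7/5, 52/37, 267/190, 1387/987

Using the convergent recurrence p_i = a_i*p_{i-1} + p_{i-2}, q_i = a_i*q_{i-1} + q_{i-2} with p_{-2}=0, p_{-1}=1, q_{-2}=1, q_{-1}=0:
  i=0: a_0=1, p_0 = 1*1 + 0 = 1, q_0 = 1*0 + 1 = 1.
  i=1: a_1=2, p_1 = 2*1 + 1 = 3, q_1 = 2*1 + 0 = 2.
  i=2: a_2=2, p_2 = 2*3 + 1 = 7, q_2 = 2*2 + 1 = 5.
  i=3: a_3=7, p_3 = 7*7 + 3 = 52, q_3 = 7*5 + 2 = 37.
  i=4: a_4=5, p_4 = 5*52 + 7 = 267, q_4 = 5*37 + 5 = 190.
  i=5: a_5=5, p_5 = 5*267 + 52 = 1387, q_5 = 5*190 + 37 = 987.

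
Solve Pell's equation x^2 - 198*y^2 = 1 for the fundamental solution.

(x, y) = (197, 14)

First expand sqrt(198) as a continued fraction. With x_i = (sqrt(198) + m_i)/d_i and (m_0, d_0) = (0, 1): a_0 = floor(sqrt(198)) = 14, since 14^2 = 196 <= 198 < 225 = 15^2.
Iterate m_{i+1} = d_i*a_i - m_i, d_{i+1} = (198 - m_{i+1}^2)/d_i, a_{i+1} = floor((a_0 + m_{i+1})/d_{i+1}):
  m_1 = 1*14 - 0 = 14, d_1 = (198 - 14^2)/1 = 2/1 = 2, a_1 = floor((14 + 14)/2) = 14.
  m_2 = 2*14 - 14 = 14, d_2 = (198 - 14^2)/2 = 2/2 = 1, a_2 = floor((14 + 14)/1) = 28.
  m_3 = 1*28 - 14 = 14, d_3 = (198 - 14^2)/1 = 2/1 = 2: (m_3, d_3) = (m_1, d_1) = (14, 2), so from here the quotients repeat a_1, a_2; the period length is 2.
So sqrt(198) = [14; (14, 28)] with period length k = 2.
k is even, so the fundamental solution of x^2 - 198y^2 = 1 is (p_{k-1}, q_{k-1}) = (p_1, q_1); compute convergents through index 1.
Convergents (p_i = a_i*p_{i-1} + p_{i-2}, q_i = a_i*q_{i-1} + q_{i-2} with p_{-2}=0, p_{-1}=1, q_{-2}=1, q_{-1}=0):
  i=0: a_0=14, p_0 = 14*1 + 0 = 14, q_0 = 14*0 + 1 = 1.
  i=1: a_1=14, p_1 = 14*14 + 1 = 197, q_1 = 14*1 + 0 = 14.
Check: 197^2 - 198*14^2 = 38809 - 38808 = 1, so (x, y) = (197, 14) solves the equation, and by the theorem it is the least positive solution.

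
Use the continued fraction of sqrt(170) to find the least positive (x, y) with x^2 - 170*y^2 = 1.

First expand sqrt(170) as a continued fraction. With x_i = (sqrt(170) + m_i)/d_i and (m_0, d_0) = (0, 1): a_0 = floor(sqrt(170)) = 13, since 13^2 = 169 <= 170 < 196 = 14^2.
Iterate m_{i+1} = d_i*a_i - m_i, d_{i+1} = (170 - m_{i+1}^2)/d_i, a_{i+1} = floor((a_0 + m_{i+1})/d_{i+1}):
  m_1 = 1*13 - 0 = 13, d_1 = (170 - 13^2)/1 = 1/1 = 1, a_1 = floor((13 + 13)/1) = 26.
  m_2 = 1*26 - 13 = 13, d_2 = (170 - 13^2)/1 = 1/1 = 1: (m_2, d_2) = (m_1, d_1) = (13, 1), so from here the quotient a_1 repeats; the period length is 1.
So sqrt(170) = [13; (26)] with period length k = 1.
k is odd, so (p_{k-1}, q_{k-1}) only solves x^2 - 170y^2 = -1 and the fundamental solution of x^2 - 170y^2 = 1 is (p_{2k-1}, q_{2k-1}) = (p_1, q_1); compute convergents through index 1, running through the period twice.
Convergents (p_i = a_i*p_{i-1} + p_{i-2}, q_i = a_i*q_{i-1} + q_{i-2} with p_{-2}=0, p_{-1}=1, q_{-2}=1, q_{-1}=0):
  i=0: a_0=13, p_0 = 13*1 + 0 = 13, q_0 = 13*0 + 1 = 1.
  i=1: a_1=26, p_1 = 26*13 + 1 = 339, q_1 = 26*1 + 0 = 26.
Indeed p_0^2 - 170*q_0^2 = 169 - 170 = -1, not +1.
Check: 339^2 - 170*26^2 = 114921 - 114920 = 1, so (x, y) = (339, 26) solves the equation, and by the theorem it is the least positive solution.

(x, y) = (339, 26)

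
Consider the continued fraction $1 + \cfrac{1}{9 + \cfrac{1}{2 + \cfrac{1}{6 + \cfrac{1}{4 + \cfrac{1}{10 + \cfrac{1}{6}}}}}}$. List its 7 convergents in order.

1/1, 10/9, 21/19, 136/123, 565/511, 5786/5233, 35281/31909

Using the convergent recurrence p_i = a_i*p_{i-1} + p_{i-2}, q_i = a_i*q_{i-1} + q_{i-2} with p_{-2}=0, p_{-1}=1, q_{-2}=1, q_{-1}=0:
  i=0: a_0=1, p_0 = 1*1 + 0 = 1, q_0 = 1*0 + 1 = 1.
  i=1: a_1=9, p_1 = 9*1 + 1 = 10, q_1 = 9*1 + 0 = 9.
  i=2: a_2=2, p_2 = 2*10 + 1 = 21, q_2 = 2*9 + 1 = 19.
  i=3: a_3=6, p_3 = 6*21 + 10 = 136, q_3 = 6*19 + 9 = 123.
  i=4: a_4=4, p_4 = 4*136 + 21 = 565, q_4 = 4*123 + 19 = 511.
  i=5: a_5=10, p_5 = 10*565 + 136 = 5786, q_5 = 10*511 + 123 = 5233.
  i=6: a_6=6, p_6 = 6*5786 + 565 = 35281, q_6 = 6*5233 + 511 = 31909.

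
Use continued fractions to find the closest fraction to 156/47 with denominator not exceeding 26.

83/25

Expand x = 156/47 as a continued fraction with the Euclidean algorithm:
  156 = 3*47 + 15, so a_0 = 3.
  47 = 3*15 + 2, so a_1 = 3.
  15 = 7*2 + 1, so a_2 = 7.
  2 = 2*1 + 0, so a_3 = 2.
so x = [3; 3, 7, 2].
Convergents (p_i = a_i*p_{i-1} + p_{i-2}, q_i = a_i*q_{i-1} + q_{i-2} with p_{-2}=0, p_{-1}=1, q_{-2}=1, q_{-1}=0), until the denominator exceeds 26:
  i=0: a_0=3, p_0 = 3*1 + 0 = 3, q_0 = 3*0 + 1 = 1.
  i=1: a_1=3, p_1 = 3*3 + 1 = 10, q_1 = 3*1 + 0 = 3.
  i=2: a_2=7, p_2 = 7*10 + 3 = 73, q_2 = 7*3 + 1 = 22.
  i=3: a_3=2, p_3 = 2*73 + 10 = 156, q_3 = 2*22 + 3 = 47.
q_3 = 47 > 26, so the last convergent with denominator <= 26 is p_2/q_2 = 73/22.
The closest fraction with denominator <= 26 is either p_2/q_2 or the intermediate fraction (k*p_2 + p_1)/(k*q_2 + q_1) with the largest k >= 1 whose denominator stays <= 26; these approach x as k grows, and every other convergent or intermediate fraction in range is farther away.
Largest k: floor((26 - q_1)/q_2) = floor((26 - 3)/22) = 1.
That gives (1*73 + 10)/(1*22 + 3) = 83/25.
Compare the errors: |x - 73/22| = |156*22 - 73*47|/(47*22) = 1/1034, and |x - 83/25| = |156*25 - 83*47|/(47*25) = 1/1175.
Cross-multiplying, 1*1034 = 1034 < 1175 = 1*1175, so 1/1175 is smaller: the intermediate fraction 83/25 is closer to x than 73/22.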